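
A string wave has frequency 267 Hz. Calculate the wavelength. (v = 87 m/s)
λ = v/f = 0.3258 m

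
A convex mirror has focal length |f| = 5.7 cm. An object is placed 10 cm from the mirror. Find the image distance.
f = −5.7 cm (convex); 1/di = 1/f − 1/do → di = -3.631 cm (virtual image, behind mirror)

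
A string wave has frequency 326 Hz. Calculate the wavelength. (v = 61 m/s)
λ = v/f = 0.1871 m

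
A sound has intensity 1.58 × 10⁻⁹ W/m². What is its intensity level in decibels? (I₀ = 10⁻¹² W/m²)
β = 10·log₁₀(I/I₀) = 31.99 dB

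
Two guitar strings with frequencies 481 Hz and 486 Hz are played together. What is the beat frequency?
5 Hz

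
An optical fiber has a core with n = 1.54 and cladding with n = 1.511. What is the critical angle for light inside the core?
θc = arcsin(n_cladding/n_core) = 78.86°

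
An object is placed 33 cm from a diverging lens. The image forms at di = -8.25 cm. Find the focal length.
1/f = 1/do + 1/di → f = -11 cm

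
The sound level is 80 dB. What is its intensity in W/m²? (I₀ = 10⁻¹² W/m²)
I = I₀·10^(β/10) = 1.00 × 10⁻⁴ W/m²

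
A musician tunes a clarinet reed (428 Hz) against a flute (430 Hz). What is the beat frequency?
2 Hz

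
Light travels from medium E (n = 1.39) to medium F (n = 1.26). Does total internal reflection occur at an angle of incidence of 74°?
θc = arcsin(n₂/n₁) = 65.02°; 74° > θc, so yes — total internal reflection.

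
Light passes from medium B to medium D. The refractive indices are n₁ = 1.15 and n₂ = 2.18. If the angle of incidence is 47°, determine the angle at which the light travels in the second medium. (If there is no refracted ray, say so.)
sin θ₂ = (n₁/n₂)·sin θ₁ = 0.3858 → θ₂ = 22.69°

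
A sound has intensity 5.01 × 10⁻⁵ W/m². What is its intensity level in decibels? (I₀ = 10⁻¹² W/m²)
β = 10·log₁₀(I/I₀) = 77 dB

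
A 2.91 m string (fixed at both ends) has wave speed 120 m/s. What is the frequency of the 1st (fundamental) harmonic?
fₙ = nv/(2L) = 20.62 Hz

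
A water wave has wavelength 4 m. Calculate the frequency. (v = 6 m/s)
f = v/λ = 1.5 Hz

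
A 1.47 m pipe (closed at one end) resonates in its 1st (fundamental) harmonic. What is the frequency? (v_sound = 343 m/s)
fₙ = nv/(4L) = 58.33 Hz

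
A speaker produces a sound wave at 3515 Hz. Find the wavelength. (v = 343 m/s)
λ = v/f = 0.09758 m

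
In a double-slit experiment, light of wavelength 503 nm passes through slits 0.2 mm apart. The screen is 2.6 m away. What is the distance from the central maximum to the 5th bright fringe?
y = mλL/d = 32.7 mm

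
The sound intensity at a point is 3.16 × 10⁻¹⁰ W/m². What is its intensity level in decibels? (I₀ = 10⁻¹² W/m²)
β = 10·log₁₀(I/I₀) = 25 dB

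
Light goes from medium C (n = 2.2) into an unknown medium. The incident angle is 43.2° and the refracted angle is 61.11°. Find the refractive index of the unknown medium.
n₂ = n₁·sin θ₁ / sin θ₂ = 1.72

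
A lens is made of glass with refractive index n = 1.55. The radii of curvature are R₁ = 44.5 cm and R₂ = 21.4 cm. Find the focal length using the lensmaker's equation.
1/f = (n − 1)(1/R₁ − 1/R₂) → f = -74.95 cm (diverging lens)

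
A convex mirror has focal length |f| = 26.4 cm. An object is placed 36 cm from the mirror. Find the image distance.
f = −26.4 cm (convex); 1/di = 1/f − 1/do → di = -15.23 cm (virtual image, behind mirror)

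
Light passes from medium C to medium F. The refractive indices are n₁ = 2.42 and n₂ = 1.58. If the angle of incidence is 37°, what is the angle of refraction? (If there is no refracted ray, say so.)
sin θ₂ = (n₁/n₂)·sin θ₁ = 0.9218 → θ₂ = 67.19°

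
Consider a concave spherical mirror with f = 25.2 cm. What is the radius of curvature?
R = 2|f| = 50.4 cm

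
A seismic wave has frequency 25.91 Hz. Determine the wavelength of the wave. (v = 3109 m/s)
λ = v/f = 120 m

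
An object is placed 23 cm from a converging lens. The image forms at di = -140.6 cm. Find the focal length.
1/f = 1/do + 1/di → f = 27.5 cm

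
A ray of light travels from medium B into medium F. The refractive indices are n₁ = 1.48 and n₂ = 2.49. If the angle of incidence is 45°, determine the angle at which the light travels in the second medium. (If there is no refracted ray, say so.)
sin θ₂ = (n₁/n₂)·sin θ₁ = 0.4203 → θ₂ = 24.85°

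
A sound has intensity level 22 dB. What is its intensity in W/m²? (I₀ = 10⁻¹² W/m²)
I = I₀·10^(β/10) = 1.58 × 10⁻¹⁰ W/m²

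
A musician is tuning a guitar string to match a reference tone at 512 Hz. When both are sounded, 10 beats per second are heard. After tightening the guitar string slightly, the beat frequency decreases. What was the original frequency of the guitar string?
502 Hz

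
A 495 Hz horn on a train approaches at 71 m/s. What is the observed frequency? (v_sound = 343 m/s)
f_obs = f·v/(v − v_s) = 624.2 Hz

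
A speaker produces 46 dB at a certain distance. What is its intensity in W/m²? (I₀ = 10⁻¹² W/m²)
I = I₀·10^(β/10) = 3.98 × 10⁻⁸ W/m²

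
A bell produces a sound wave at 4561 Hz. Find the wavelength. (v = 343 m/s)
λ = v/f = 0.0752 m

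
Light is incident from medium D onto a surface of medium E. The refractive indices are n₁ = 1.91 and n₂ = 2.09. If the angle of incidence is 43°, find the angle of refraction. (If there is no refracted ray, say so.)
sin θ₂ = (n₁/n₂)·sin θ₁ = 0.6233 → θ₂ = 38.55°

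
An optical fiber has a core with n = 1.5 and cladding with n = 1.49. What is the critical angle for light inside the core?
θc = arcsin(n_cladding/n_core) = 83.38°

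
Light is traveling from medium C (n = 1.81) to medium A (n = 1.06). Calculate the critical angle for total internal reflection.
θc = arcsin(n₂/n₁) = 35.85°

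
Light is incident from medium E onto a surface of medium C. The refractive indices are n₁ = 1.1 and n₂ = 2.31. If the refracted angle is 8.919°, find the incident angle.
sin θ₁ = (n₂/n₁)·sin θ₂ → θ₁ = 19°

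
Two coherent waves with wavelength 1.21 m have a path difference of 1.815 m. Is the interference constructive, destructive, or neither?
destructive — path difference = 1.5λ, an odd multiple of λ/2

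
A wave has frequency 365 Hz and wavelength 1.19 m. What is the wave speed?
v = fλ = 434.3 m/s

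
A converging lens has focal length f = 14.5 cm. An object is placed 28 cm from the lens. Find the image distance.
1/di = 1/f − 1/do → di = 30.07 cm (real image)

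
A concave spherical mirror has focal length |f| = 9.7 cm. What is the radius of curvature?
R = 2|f| = 19.4 cm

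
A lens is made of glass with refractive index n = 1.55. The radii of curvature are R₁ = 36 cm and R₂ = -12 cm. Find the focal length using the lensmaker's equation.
1/f = (n − 1)(1/R₁ − 1/R₂) → f = 16.36 cm (converging lens)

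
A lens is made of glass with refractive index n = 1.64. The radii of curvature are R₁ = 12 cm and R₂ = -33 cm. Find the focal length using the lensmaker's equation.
1/f = (n − 1)(1/R₁ − 1/R₂) → f = 13.75 cm (converging lens)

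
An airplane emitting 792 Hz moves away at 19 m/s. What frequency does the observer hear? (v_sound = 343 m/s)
f_obs = f·v/(v + v_s) = 750.4 Hz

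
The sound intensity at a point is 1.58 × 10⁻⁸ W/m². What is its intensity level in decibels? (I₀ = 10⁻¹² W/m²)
β = 10·log₁₀(I/I₀) = 41.99 dB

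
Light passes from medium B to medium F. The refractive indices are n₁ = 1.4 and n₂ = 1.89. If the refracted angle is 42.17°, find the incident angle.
sin θ₁ = (n₂/n₁)·sin θ₂ → θ₁ = 65°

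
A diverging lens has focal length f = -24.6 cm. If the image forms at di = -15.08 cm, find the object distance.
1/do = 1/f − 1/di → do = 38.97 cm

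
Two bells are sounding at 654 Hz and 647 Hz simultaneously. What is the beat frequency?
7 Hz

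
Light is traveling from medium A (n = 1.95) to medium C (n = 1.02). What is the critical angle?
θc = arcsin(n₂/n₁) = 31.54°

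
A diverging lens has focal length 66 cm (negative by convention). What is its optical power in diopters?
P = 1/f = -1.515 D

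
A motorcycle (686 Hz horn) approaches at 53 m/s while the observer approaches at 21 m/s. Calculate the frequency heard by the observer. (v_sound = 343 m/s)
f_obs = f·(v + v_o)/(v − v_s) = 861 Hz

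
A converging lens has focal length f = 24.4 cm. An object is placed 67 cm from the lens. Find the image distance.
1/di = 1/f − 1/do → di = 38.38 cm (real image)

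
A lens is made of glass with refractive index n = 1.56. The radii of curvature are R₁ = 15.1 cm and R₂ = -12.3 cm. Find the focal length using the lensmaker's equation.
1/f = (n − 1)(1/R₁ − 1/R₂) → f = 12.1 cm (converging lens)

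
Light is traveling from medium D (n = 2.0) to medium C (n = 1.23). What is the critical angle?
θc = arcsin(n₂/n₁) = 37.95°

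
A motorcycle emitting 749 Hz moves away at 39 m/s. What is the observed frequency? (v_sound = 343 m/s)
f_obs = f·v/(v + v_s) = 672.5 Hz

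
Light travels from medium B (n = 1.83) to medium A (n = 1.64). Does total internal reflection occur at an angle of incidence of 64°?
θc = arcsin(n₂/n₁) = 63.66°; 64° > θc, so yes — total internal reflection.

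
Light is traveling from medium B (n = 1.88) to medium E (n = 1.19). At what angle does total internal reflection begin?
θc = arcsin(n₂/n₁) = 39.27°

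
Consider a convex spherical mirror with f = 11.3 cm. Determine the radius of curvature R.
R = 2|f| = 22.6 cm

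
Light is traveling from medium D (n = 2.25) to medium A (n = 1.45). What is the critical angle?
θc = arcsin(n₂/n₁) = 40.12°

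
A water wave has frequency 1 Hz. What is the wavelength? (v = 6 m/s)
λ = v/f = 6 m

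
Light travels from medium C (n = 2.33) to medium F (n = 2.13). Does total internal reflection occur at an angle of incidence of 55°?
θc = arcsin(n₂/n₁) = 66.09°; 55° < θc, so no — the ray refracts.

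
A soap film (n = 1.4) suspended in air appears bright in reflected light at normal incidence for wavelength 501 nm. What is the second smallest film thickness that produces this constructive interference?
2nt = (m − ½)λ with m = 2 → t = (m − ½)λ/(2n) = 268.4 nm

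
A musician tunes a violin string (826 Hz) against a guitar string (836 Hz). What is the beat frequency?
10 Hz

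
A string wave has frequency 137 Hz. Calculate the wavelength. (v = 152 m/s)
λ = v/f = 1.109 m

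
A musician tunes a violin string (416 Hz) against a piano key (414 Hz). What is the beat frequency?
2 Hz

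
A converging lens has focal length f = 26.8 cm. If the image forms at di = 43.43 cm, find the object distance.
1/do = 1/f − 1/di → do = 69.99 cm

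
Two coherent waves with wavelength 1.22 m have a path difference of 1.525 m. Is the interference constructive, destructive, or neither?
neither (partial) — path difference = 1.25λ, neither a whole number of wavelengths nor an odd multiple of λ/2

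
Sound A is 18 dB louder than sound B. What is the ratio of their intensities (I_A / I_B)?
I_A/I_B = 10^(Δβ/10) = 63.1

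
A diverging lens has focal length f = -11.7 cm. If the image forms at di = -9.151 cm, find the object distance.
1/do = 1/f − 1/di → do = 42 cm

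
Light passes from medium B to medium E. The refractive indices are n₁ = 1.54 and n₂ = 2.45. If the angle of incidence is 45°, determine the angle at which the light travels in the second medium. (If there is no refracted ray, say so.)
sin θ₂ = (n₁/n₂)·sin θ₁ = 0.4445 → θ₂ = 26.39°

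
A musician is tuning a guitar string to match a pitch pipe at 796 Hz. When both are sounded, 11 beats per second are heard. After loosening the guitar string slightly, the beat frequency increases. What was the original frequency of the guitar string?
785 Hz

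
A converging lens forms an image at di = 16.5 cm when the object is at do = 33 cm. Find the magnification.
M = −di/do = -0.5 (inverted image)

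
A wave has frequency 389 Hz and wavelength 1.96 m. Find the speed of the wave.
v = fλ = 762.4 m/s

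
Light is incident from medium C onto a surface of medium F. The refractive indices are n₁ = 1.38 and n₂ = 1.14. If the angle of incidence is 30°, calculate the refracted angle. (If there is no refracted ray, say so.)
sin θ₂ = (n₁/n₂)·sin θ₁ = 0.6053 → θ₂ = 37.25°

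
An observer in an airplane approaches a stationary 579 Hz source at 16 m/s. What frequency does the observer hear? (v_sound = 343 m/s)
f_obs = f·(v + v_o)/v = 606 Hz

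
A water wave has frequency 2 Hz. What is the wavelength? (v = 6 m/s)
λ = v/f = 3 m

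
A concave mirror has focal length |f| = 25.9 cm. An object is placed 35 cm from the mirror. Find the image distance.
f = +25.9 cm (concave); 1/di = 1/f − 1/do → di = 99.62 cm (real image, in front of mirror)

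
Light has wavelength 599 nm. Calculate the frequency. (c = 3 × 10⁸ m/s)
f = c/λ = 5.008 × 10¹⁴ Hz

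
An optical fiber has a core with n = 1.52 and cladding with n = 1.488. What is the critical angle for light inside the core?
θc = arcsin(n_cladding/n_core) = 78.22°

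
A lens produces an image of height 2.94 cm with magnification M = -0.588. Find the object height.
ho = |hi|/|M| = 5 cm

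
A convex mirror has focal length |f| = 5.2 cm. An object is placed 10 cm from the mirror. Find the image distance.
f = −5.2 cm (convex); 1/di = 1/f − 1/do → di = -3.421 cm (virtual image, behind mirror)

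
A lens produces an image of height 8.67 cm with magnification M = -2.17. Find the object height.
ho = |hi|/|M| = 3.995 cm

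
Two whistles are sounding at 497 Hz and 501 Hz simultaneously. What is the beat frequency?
4 Hz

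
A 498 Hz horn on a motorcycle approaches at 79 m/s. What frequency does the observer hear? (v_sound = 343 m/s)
f_obs = f·v/(v − v_s) = 647 Hz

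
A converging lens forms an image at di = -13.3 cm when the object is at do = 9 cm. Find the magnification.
M = −di/do = 1.478 (upright image)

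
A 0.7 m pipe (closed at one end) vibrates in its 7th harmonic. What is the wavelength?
λₙ = 4L/n = 0.4 m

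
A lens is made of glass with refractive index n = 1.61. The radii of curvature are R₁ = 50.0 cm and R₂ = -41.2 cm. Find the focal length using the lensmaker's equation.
1/f = (n − 1)(1/R₁ − 1/R₂) → f = 37.03 cm (converging lens)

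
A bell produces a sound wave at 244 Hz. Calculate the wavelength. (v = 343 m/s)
λ = v/f = 1.406 m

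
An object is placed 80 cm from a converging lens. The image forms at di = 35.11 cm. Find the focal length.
1/f = 1/do + 1/di → f = 24.4 cm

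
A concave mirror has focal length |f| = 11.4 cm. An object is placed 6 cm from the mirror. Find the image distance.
f = +11.4 cm (concave); 1/di = 1/f − 1/do → di = -12.67 cm (virtual image, behind mirror)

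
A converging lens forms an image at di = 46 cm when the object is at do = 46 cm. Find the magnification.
M = −di/do = -1 (inverted image)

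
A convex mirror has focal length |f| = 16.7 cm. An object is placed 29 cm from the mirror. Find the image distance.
f = −16.7 cm (convex); 1/di = 1/f − 1/do → di = -10.6 cm (virtual image, behind mirror)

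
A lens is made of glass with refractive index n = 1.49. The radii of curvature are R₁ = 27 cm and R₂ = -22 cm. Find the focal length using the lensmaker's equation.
1/f = (n − 1)(1/R₁ − 1/R₂) → f = 24.74 cm (converging lens)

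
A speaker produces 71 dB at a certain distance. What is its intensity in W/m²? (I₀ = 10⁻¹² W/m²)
I = I₀·10^(β/10) = 1.26 × 10⁻⁵ W/m²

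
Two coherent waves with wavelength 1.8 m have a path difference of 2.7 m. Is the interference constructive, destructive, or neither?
destructive — path difference = 1.5λ, an odd multiple of λ/2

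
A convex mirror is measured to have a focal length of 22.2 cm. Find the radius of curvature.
R = 2|f| = 44.4 cm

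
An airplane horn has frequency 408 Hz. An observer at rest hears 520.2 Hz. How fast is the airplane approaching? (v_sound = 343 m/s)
v_s = v·(1 − f/f_obs) = 73.98 m/s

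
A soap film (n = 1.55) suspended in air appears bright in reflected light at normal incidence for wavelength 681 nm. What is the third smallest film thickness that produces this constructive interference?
2nt = (m − ½)λ with m = 3 → t = (m − ½)λ/(2n) = 549.2 nm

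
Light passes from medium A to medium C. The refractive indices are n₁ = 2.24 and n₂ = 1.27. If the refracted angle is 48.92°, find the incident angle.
sin θ₁ = (n₂/n₁)·sin θ₂ → θ₁ = 25.3°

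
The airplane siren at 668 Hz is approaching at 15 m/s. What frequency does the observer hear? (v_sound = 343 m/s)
f_obs = f·v/(v − v_s) = 698.5 Hz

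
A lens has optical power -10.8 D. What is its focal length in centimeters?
f = 1/P = -9.259 cm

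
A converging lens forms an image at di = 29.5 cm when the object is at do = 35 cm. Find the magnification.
M = −di/do = -0.8429 (inverted image)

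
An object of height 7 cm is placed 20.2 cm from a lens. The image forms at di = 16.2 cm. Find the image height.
hi = (-di/do) × ho = -5.614 cm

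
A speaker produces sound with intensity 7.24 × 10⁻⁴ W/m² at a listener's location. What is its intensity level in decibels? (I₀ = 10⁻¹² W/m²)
β = 10·log₁₀(I/I₀) = 88.6 dB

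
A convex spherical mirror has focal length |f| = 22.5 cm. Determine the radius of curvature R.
R = 2|f| = 45 cm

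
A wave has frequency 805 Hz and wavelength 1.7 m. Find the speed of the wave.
v = fλ = 1368 m/s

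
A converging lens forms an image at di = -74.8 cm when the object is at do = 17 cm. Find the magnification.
M = −di/do = 4.4 (upright image)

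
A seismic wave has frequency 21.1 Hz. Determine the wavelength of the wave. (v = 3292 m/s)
λ = v/f = 156 m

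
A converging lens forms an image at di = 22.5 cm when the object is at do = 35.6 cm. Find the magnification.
M = −di/do = -0.632 (inverted image)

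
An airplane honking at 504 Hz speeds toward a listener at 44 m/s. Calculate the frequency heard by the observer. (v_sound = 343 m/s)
f_obs = f·v/(v − v_s) = 578.2 Hz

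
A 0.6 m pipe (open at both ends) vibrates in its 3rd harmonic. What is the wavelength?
λₙ = 2L/n = 0.4 m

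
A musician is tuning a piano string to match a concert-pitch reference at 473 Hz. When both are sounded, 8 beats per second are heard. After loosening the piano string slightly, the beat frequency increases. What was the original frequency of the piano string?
465 Hz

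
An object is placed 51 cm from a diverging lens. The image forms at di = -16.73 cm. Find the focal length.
1/f = 1/do + 1/di → f = -24.9 cm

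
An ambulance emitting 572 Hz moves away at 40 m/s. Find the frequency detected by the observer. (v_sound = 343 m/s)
f_obs = f·v/(v + v_s) = 512.3 Hz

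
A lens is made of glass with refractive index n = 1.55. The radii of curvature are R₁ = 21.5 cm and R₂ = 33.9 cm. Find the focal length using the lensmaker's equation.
1/f = (n − 1)(1/R₁ − 1/R₂) → f = 106.9 cm (converging lens)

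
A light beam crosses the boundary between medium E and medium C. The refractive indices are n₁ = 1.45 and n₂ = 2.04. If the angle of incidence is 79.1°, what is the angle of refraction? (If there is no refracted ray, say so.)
sin θ₂ = (n₁/n₂)·sin θ₁ = 0.698 → θ₂ = 44.26°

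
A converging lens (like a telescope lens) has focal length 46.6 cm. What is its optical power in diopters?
P = 1/f = 2.146 D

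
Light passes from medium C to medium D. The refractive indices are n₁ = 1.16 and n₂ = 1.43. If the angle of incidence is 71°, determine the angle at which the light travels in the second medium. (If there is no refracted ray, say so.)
sin θ₂ = (n₁/n₂)·sin θ₁ = 0.767 → θ₂ = 50.08°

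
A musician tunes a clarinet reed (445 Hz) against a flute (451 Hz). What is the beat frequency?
6 Hz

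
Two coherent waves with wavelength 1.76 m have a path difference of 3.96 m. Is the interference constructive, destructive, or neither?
neither (partial) — path difference = 2.25λ, neither a whole number of wavelengths nor an odd multiple of λ/2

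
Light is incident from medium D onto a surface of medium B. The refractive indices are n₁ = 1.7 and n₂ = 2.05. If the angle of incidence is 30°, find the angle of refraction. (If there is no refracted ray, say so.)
sin θ₂ = (n₁/n₂)·sin θ₁ = 0.4146 → θ₂ = 24.5°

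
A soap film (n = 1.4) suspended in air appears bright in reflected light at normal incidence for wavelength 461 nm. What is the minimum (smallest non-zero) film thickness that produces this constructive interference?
2nt = (m − ½)λ with m = 1 → t = (m − ½)λ/(2n) = 82.32 nm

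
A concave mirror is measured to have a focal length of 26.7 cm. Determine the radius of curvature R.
R = 2|f| = 53.4 cm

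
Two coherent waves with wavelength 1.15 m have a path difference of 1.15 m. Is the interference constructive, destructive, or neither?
constructive — path difference = 1λ, a whole number of wavelengths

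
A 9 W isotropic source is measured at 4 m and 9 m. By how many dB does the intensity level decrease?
Δβ = 20·log₁₀(r₂/r₁) = 7.044 dB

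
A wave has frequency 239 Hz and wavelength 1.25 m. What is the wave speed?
v = fλ = 298.8 m/s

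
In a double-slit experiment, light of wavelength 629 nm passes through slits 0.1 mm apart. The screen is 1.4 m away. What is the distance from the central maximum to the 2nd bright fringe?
y = mλL/d = 17.61 mm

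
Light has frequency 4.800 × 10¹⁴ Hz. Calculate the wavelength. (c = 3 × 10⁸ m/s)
λ = c/f = 625 nm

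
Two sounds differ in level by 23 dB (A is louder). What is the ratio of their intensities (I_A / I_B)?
I_A/I_B = 10^(Δβ/10) = 199.5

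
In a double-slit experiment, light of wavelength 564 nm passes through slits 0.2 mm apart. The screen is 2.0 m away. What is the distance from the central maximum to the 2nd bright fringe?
y = mλL/d = 11.28 mm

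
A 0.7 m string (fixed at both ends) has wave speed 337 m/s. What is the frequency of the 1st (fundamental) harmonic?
fₙ = nv/(2L) = 240.7 Hz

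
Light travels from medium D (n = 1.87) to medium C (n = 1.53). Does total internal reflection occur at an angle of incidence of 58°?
θc = arcsin(n₂/n₁) = 54.9°; 58° > θc, so yes — total internal reflection.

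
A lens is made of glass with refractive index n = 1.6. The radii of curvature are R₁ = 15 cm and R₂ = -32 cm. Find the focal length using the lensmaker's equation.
1/f = (n − 1)(1/R₁ − 1/R₂) → f = 17.02 cm (converging lens)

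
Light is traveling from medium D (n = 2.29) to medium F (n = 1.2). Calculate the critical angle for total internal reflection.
θc = arcsin(n₂/n₁) = 31.6°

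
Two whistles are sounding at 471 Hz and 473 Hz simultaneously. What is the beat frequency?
2 Hz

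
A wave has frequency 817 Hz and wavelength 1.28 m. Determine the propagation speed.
v = fλ = 1046 m/s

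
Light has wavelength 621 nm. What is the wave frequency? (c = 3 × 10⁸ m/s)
f = c/λ = 4.831 × 10¹⁴ Hz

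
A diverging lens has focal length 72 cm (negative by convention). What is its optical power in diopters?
P = 1/f = -1.389 D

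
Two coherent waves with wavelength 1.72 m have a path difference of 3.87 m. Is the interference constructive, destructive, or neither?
neither (partial) — path difference = 2.25λ, neither a whole number of wavelengths nor an odd multiple of λ/2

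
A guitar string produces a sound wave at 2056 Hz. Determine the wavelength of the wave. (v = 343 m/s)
λ = v/f = 0.1668 m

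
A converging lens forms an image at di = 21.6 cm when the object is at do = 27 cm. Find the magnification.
M = −di/do = -0.8 (inverted image)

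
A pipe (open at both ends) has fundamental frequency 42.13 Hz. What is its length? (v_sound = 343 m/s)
L = v/(2f₁) = 4.071 m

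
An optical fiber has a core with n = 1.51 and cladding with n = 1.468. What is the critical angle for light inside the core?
θc = arcsin(n_cladding/n_core) = 76.45°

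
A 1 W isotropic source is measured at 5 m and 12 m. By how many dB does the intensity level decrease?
Δβ = 20·log₁₀(r₂/r₁) = 7.604 dB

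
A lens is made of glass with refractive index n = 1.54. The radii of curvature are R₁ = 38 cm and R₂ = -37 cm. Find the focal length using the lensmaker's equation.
1/f = (n − 1)(1/R₁ − 1/R₂) → f = 34.72 cm (converging lens)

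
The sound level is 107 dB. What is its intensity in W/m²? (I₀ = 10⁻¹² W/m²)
I = I₀·10^(β/10) = 5.01 × 10⁻² W/m²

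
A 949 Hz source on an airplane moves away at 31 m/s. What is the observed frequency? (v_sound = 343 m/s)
f_obs = f·v/(v + v_s) = 870.3 Hz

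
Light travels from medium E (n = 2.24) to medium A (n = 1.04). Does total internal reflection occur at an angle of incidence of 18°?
θc = arcsin(n₂/n₁) = 27.66°; 18° < θc, so no — the ray refracts.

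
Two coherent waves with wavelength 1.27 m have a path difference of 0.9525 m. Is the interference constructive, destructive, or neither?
neither (partial) — path difference = 0.75λ, neither a whole number of wavelengths nor an odd multiple of λ/2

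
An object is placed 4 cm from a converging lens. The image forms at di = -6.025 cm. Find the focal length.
1/f = 1/do + 1/di → f = 11.9 cm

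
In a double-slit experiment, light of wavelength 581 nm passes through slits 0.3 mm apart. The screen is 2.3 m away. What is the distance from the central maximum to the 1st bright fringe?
y = mλL/d = 4.454 mm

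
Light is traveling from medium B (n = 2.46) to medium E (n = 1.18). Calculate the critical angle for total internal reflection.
θc = arcsin(n₂/n₁) = 28.66°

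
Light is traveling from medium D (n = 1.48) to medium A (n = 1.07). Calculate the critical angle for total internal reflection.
θc = arcsin(n₂/n₁) = 46.3°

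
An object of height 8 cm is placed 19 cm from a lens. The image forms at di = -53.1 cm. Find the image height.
hi = (-di/do) × ho = 22.36 cm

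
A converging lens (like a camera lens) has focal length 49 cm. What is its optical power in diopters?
P = 1/f = 2.041 D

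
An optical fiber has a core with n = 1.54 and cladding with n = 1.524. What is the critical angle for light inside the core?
θc = arcsin(n_cladding/n_core) = 81.73°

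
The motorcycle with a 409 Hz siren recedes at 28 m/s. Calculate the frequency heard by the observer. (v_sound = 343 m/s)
f_obs = f·v/(v + v_s) = 378.1 Hz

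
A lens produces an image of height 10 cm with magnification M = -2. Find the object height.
ho = |hi|/|M| = 5 cm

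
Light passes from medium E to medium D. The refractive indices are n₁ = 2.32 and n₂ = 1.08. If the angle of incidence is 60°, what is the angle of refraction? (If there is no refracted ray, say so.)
sin θ₂ = (n₁/n₂)·sin θ₁ = 1.86 > 1, so there is no refracted ray — the light undergoes total internal reflection.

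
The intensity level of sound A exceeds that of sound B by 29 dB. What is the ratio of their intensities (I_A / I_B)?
I_A/I_B = 10^(Δβ/10) = 794.3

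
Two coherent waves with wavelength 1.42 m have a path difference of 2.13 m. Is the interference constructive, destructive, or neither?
destructive — path difference = 1.5λ, an odd multiple of λ/2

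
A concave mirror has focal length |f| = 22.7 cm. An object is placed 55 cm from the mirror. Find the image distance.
f = +22.7 cm (concave); 1/di = 1/f − 1/do → di = 38.65 cm (real image, in front of mirror)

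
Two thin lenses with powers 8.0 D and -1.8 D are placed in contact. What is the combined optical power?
P_total = P₁ + P₂ = 6.2 D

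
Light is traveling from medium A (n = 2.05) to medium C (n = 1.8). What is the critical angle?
θc = arcsin(n₂/n₁) = 61.41°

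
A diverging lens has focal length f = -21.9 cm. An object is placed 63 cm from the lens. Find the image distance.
1/di = 1/f − 1/do → di = -16.25 cm (virtual image)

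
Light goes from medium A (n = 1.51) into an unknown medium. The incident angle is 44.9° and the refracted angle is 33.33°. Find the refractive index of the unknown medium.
n₂ = n₁·sin θ₁ / sin θ₂ = 1.94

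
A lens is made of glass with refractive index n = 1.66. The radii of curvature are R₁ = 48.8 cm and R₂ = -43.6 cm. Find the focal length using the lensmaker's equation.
1/f = (n − 1)(1/R₁ − 1/R₂) → f = 34.89 cm (converging lens)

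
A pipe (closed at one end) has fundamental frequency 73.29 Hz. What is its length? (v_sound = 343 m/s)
L = v/(4f₁) = 1.17 m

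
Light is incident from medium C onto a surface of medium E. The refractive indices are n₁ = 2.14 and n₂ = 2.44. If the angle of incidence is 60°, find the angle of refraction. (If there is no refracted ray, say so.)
sin θ₂ = (n₁/n₂)·sin θ₁ = 0.7595 → θ₂ = 49.42°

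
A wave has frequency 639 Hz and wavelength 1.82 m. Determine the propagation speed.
v = fλ = 1163 m/s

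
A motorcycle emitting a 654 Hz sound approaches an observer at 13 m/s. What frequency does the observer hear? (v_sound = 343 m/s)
f_obs = f·v/(v − v_s) = 679.8 Hz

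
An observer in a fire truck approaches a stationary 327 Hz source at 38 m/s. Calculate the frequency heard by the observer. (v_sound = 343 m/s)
f_obs = f·(v + v_o)/v = 363.2 Hz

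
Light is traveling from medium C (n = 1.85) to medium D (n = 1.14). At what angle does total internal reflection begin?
θc = arcsin(n₂/n₁) = 38.04°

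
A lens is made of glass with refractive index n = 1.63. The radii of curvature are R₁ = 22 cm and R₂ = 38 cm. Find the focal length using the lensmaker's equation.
1/f = (n − 1)(1/R₁ − 1/R₂) → f = 82.94 cm (converging lens)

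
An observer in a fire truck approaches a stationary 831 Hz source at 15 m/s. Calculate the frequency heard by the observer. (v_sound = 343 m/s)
f_obs = f·(v + v_o)/v = 867.3 Hz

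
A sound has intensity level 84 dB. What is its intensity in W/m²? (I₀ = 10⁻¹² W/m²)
I = I₀·10^(β/10) = 2.51 × 10⁻⁴ W/m²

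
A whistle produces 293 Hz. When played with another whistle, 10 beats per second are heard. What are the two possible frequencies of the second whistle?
f₂ = 293 ± 10 Hz → 303 Hz or 283 Hz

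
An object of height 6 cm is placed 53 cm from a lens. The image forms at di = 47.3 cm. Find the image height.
hi = (-di/do) × ho = -5.355 cm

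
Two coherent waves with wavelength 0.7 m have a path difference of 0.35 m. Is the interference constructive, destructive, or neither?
destructive — path difference = 0.5λ, an odd multiple of λ/2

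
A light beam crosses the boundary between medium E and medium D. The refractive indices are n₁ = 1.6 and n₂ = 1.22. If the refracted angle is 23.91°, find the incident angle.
sin θ₁ = (n₂/n₁)·sin θ₂ → θ₁ = 18°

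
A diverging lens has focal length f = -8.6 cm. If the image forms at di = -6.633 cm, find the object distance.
1/do = 1/f − 1/di → do = 29 cm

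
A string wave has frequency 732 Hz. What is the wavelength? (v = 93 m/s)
λ = v/f = 0.127 m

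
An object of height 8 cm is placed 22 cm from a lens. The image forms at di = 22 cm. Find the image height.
hi = (-di/do) × ho = -8 cm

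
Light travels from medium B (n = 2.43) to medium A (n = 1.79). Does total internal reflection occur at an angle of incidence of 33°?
θc = arcsin(n₂/n₁) = 47.44°; 33° < θc, so no — the ray refracts.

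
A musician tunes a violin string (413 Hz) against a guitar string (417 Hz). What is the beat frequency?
4 Hz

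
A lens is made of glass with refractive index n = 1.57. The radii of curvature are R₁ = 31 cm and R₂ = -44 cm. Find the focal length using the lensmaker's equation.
1/f = (n − 1)(1/R₁ − 1/R₂) → f = 31.91 cm (converging lens)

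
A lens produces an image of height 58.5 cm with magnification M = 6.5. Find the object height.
ho = |hi|/|M| = 9 cm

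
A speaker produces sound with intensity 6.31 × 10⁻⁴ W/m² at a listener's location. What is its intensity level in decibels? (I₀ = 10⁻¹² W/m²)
β = 10·log₁₀(I/I₀) = 88 dB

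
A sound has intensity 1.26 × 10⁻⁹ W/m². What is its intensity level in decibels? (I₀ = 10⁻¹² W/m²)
β = 10·log₁₀(I/I₀) = 31 dB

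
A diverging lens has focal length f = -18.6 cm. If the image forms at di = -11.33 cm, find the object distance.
1/do = 1/f − 1/di → do = 28.99 cm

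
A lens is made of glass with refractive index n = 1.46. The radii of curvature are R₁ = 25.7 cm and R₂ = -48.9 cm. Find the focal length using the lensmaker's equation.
1/f = (n − 1)(1/R₁ − 1/R₂) → f = 36.62 cm (converging lens)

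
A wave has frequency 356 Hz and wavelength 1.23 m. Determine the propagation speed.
v = fλ = 437.9 m/s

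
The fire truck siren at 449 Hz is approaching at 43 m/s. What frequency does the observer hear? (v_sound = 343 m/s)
f_obs = f·v/(v − v_s) = 513.4 Hz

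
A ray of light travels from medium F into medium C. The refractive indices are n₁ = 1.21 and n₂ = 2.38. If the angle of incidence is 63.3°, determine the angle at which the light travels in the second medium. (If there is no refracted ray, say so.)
sin θ₂ = (n₁/n₂)·sin θ₁ = 0.4542 → θ₂ = 27.01°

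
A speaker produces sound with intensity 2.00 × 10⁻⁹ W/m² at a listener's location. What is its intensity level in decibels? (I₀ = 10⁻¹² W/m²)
β = 10·log₁₀(I/I₀) = 33.01 dB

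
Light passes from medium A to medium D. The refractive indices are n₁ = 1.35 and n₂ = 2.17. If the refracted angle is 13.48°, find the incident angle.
sin θ₁ = (n₂/n₁)·sin θ₂ → θ₁ = 22.01°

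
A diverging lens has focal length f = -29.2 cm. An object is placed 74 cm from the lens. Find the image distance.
1/di = 1/f − 1/do → di = -20.94 cm (virtual image)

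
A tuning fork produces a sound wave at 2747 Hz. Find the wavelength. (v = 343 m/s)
λ = v/f = 0.1249 m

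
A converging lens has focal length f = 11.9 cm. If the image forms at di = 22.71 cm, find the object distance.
1/do = 1/f − 1/di → do = 25 cm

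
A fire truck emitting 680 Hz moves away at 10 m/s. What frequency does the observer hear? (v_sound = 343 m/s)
f_obs = f·v/(v + v_s) = 660.7 Hz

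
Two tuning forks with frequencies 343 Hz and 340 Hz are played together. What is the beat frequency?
3 Hz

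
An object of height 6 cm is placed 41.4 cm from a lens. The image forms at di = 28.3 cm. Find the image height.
hi = (-di/do) × ho = -4.101 cm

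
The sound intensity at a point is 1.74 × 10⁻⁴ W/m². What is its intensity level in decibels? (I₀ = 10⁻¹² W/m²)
β = 10·log₁₀(I/I₀) = 82.41 dB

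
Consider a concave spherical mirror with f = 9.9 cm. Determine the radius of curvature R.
R = 2|f| = 19.8 cm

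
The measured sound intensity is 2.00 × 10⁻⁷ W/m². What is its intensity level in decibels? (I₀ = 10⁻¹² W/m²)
β = 10·log₁₀(I/I₀) = 53.01 dB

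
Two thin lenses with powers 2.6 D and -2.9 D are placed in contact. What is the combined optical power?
P_total = P₁ + P₂ = -0.3 D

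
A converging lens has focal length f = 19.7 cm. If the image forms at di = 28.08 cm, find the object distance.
1/do = 1/f − 1/di → do = 66.01 cm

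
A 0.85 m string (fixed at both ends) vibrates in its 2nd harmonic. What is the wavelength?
λₙ = 2L/n = 0.85 m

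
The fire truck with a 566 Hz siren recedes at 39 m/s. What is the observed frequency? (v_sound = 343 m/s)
f_obs = f·v/(v + v_s) = 508.2 Hz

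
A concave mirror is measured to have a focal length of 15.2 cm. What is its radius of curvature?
R = 2|f| = 30.4 cm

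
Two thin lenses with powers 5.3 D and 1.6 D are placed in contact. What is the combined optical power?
P_total = P₁ + P₂ = 6.9 D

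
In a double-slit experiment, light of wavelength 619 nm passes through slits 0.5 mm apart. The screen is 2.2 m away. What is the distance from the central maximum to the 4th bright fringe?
y = mλL/d = 10.89 mm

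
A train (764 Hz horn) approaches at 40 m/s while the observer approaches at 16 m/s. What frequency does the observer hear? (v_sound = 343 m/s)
f_obs = f·(v + v_o)/(v − v_s) = 905.2 Hz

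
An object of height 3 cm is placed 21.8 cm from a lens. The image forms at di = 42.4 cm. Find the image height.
hi = (-di/do) × ho = -5.835 cm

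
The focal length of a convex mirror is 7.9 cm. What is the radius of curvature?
R = 2|f| = 15.8 cm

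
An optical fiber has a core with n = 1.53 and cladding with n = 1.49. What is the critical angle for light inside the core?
θc = arcsin(n_cladding/n_core) = 76.87°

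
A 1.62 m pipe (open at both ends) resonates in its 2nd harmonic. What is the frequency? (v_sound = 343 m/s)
fₙ = nv/(2L) = 211.7 Hz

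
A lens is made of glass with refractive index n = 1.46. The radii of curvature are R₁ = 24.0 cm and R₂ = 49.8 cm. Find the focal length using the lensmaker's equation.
1/f = (n − 1)(1/R₁ − 1/R₂) → f = 100.7 cm (converging lens)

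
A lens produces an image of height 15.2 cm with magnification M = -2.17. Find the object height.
ho = |hi|/|M| = 7.005 cm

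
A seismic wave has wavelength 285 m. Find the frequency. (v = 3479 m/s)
f = v/λ = 12.21 Hz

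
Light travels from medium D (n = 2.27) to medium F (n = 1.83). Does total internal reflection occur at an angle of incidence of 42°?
θc = arcsin(n₂/n₁) = 53.72°; 42° < θc, so no — the ray refracts.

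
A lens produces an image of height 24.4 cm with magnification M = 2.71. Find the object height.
ho = |hi|/|M| = 9.004 cm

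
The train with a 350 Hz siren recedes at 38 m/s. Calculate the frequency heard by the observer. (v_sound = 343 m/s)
f_obs = f·v/(v + v_s) = 315.1 Hz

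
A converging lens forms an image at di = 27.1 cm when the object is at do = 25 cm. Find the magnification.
M = −di/do = -1.084 (inverted image)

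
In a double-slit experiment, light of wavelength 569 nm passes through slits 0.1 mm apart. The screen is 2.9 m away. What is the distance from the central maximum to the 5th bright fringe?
y = mλL/d = 82.5 mm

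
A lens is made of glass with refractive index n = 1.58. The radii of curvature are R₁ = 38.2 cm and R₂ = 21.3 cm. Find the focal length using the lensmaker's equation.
1/f = (n − 1)(1/R₁ − 1/R₂) → f = -83.01 cm (diverging lens)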